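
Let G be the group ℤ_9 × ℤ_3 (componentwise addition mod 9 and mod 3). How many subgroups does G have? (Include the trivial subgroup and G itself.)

10

|G| = 27, so by Lagrange every subgroup order divides 27. Divisors: 1, 3, 9, 27.
Subgroups by order — order 1: 1; order 3: 4; order 9: 4; order 27: 1.
Total: 1 + 4 + 4 + 1 = 10.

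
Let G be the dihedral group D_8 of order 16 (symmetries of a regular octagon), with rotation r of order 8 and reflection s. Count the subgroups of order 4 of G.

|G| = 16 and 4 | 16, so subgroups of order 4 are possible by Lagrange.
The subgroups of order 4 are: {e, r^2, r^4, r^6}; {e, r^4, r^2s, r^6s}; {e, r^4, r^3s, r^7s}; {e, r^4, s, r^4s}; … (5 in all).
So G has 5 subgroups of order 4.

5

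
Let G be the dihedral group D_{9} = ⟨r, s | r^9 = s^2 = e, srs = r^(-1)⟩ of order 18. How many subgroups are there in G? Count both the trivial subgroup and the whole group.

|G| = 18, so by Lagrange every subgroup order divides 18. Divisors: 1, 2, 3, 6, 9, 18.
Subgroups by order — order 1: 1; order 2: 9; order 3: 1; order 6: 3; order 9: 1; order 18: 1.
Total: 1 + 9 + 1 + 3 + 1 + 1 = 16.

16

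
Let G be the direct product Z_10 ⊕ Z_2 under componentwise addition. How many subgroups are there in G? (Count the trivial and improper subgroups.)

10

|G| = 20, so by Lagrange every subgroup order divides 20. Divisors: 1, 2, 4, 5, 10, 20.
Subgroups by order — order 1: 1; order 2: 3; order 4: 1; order 5: 1; order 10: 3; order 20: 1.
Total: 1 + 3 + 1 + 1 + 3 + 1 = 10.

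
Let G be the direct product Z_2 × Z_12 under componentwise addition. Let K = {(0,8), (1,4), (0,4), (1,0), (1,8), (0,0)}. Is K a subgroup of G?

Yes

|K| = 6 divides |G| = 24, consistent with Lagrange.
K contains the identity, every element's inverse is in K, and K is closed under +: it is a subgroup.
In fact K = ⟨(1,8)⟩.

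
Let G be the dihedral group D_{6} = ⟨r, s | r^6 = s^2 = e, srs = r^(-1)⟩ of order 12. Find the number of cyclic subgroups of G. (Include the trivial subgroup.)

10

Each element a generates a cyclic subgroup ⟨a⟩; distinct elements may generate the same one (a cyclic group of order d has φ(d) generators).
Cyclic subgroups by order — order 1: 1; order 2: 7; order 3: 1; order 6: 1.
Total: 10.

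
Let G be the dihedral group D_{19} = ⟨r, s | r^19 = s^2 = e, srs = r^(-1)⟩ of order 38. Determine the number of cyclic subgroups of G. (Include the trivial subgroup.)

21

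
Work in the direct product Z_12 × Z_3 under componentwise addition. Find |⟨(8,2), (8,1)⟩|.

|⟨(8,2)⟩| = 3 and |⟨(8,1)⟩| = 3, so |H| is a multiple of lcm(3, 3) = 3 and divides |G| = 36.
Closing under the operation: H = {(0,0), (0,1), (0,2), (4,0), (4,1), (4,2), (8,0), (8,1), (8,2)}, so |H| = 9.

9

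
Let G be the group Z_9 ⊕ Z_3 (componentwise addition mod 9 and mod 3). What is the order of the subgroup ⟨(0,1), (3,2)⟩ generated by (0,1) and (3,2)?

|⟨(0,1)⟩| = 3 and |⟨(3,2)⟩| = 3, so |H| is a multiple of lcm(3, 3) = 3 and divides |G| = 27.
Closing under the operation: H = {(0,0), (0,1), (0,2), (3,0), (3,1), (3,2), (6,0), (6,1), (6,2)}, so |H| = 9.

9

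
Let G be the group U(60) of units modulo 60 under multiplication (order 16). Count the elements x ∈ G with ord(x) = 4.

8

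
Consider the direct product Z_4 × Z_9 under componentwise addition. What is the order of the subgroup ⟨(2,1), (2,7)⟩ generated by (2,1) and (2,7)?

18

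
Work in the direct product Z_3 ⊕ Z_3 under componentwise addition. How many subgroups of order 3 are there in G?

|G| = 9 and 3 | 9, so subgroups of order 3 are possible by Lagrange.
The subgroups of order 3 are: {(0,0), (0,1), (0,2)}; {(0,0), (1,0), (2,0)}; {(0,0), (1,1), (2,2)}; {(0,0), (1,2), (2,1)}.
So G has 4 subgroups of order 3.

4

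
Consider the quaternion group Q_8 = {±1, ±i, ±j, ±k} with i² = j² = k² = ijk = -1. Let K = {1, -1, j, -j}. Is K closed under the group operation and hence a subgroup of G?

Yes

|K| = 4 divides |G| = 8, consistent with Lagrange.
K contains the identity, every element's inverse is in K, and K is closed under ·: it is a subgroup.
In fact K = ⟨j⟩.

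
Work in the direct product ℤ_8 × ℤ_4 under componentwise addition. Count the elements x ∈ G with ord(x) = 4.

12

An element (a,b) has order lcm(ord(a), ord(b)); count pairs with lcm equal to 4.
Enumerating gives 12 such elements.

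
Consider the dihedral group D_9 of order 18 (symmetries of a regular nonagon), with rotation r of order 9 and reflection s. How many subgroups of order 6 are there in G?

3

|G| = 18 and 6 | 18, so subgroups of order 6 are possible by Lagrange.
The subgroups of order 6 are: {e, r^3, r^6, r^2s, r^5s, r^8s}; {e, r^3, r^6, s, r^3s, r^6s}; {e, r^3, r^6, rs, r^4s, r^7s}.
So G has 3 subgroups of order 6.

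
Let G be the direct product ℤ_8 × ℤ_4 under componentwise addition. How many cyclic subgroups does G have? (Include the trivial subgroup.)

14

A cyclic subgroup of order d is generated by each of its φ(d) elements of order d, so the cyclic subgroups of order d number (#elements of order d)/φ(d).
Cyclic subgroups by order — order 1: 1; order 2: 3; order 4: 6; order 8: 4.
Total: 14.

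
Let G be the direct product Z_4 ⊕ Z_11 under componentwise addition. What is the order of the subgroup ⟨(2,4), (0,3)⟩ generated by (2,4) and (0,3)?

|⟨(2,4)⟩| = 22 and |⟨(0,3)⟩| = 11, so |H| is a multiple of lcm(22, 11) = 22 and divides |G| = 44.
Closing under the operation: H = {(0,0), (0,1), (0,2), (0,3), (0,4), (0,5), (0,6), (0,7), (0,8), (0,9), (0,10), (2,0), (2,1), (2,2), (2,3), (2,4), (2,5), (2,6), (2,7), (2,8), (2,9), (2,10)}, so |H| = 22.

22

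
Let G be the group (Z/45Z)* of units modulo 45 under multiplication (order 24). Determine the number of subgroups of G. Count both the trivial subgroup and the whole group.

|G| = 24, so by Lagrange every subgroup order divides 24. Divisors: 1, 2, 3, 4, 6, 8, 12, 24.
Subgroups by order — order 1: 1; order 2: 3; order 3: 1; order 4: 3; order 6: 3; order 8: 1; order 12: 3; order 24: 1.
Total: 1 + 3 + 1 + 3 + 3 + 1 + 3 + 1 = 16.

16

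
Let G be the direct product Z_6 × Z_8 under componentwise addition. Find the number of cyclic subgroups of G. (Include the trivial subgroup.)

16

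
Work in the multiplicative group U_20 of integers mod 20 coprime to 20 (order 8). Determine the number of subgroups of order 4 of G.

3

|G| = 8 and 4 | 8, so subgroups of order 4 are possible by Lagrange.
The subgroups of order 4 are: {1, 9, 11, 19}; {1, 9, 13, 17}; {1, 3, 7, 9}.
So G has 3 subgroups of order 4.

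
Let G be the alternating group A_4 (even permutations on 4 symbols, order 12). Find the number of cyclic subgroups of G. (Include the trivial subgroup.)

8

Group the elements of G by the cyclic subgroup they generate; each cyclic subgroup of order d accounts for φ(d) elements.
Cyclic subgroups by order — order 1: 1; order 2: 3; order 3: 4.
Total: 8.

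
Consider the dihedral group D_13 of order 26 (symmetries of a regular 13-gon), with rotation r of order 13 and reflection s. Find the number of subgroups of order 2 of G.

13

|G| = 26 and 2 | 26, so subgroups of order 2 are possible by Lagrange.
The subgroups of order 2 are: {e, r^10s}; {e, r^11s}; {e, r^12s}; {e, r^2s}; … (13 in all).
So G has 13 subgroups of order 2.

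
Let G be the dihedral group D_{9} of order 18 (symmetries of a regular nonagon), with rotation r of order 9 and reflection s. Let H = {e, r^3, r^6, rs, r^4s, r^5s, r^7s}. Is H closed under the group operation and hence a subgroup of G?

No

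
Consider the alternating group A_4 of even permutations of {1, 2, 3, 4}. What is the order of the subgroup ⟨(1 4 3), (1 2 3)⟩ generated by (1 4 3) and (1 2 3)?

12

|⟨(1 4 3)⟩| = 3 and |⟨(1 2 3)⟩| = 3, so |H| is a multiple of lcm(3, 3) = 3 and divides |G| = 12.
Closing {(1 4 3), (1 2 3)} under the group operation gives all of G, so |H| = 12.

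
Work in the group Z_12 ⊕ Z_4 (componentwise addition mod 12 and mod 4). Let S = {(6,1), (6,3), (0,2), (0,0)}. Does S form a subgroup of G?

|S| = 4 divides |G| = 48, consistent with Lagrange.
S contains the identity, every element's inverse is in S, and S is closed under +: it is a subgroup.
In fact S = ⟨(6,1)⟩.

Yes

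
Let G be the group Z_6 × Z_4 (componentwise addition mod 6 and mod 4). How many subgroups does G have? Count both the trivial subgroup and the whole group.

16

|G| = 24, so by Lagrange every subgroup order divides 24. Divisors: 1, 2, 3, 4, 6, 8, 12, 24.
Subgroups by order — order 1: 1; order 2: 3; order 3: 1; order 4: 3; order 6: 3; order 8: 1; order 12: 3; order 24: 1.
Total: 1 + 3 + 1 + 3 + 3 + 1 + 3 + 1 = 16.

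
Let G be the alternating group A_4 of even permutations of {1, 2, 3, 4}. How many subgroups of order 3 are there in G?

4

|G| = 12 and 3 | 12, so subgroups of order 3 are possible by Lagrange.
The subgroups of order 3 are: {e, (1 2 3), (1 3 2)}; {e, (1 2 4), (1 4 2)}; {e, (1 3 4), (1 4 3)}; {e, (2 3 4), (2 4 3)}.
So G has 4 subgroups of order 3.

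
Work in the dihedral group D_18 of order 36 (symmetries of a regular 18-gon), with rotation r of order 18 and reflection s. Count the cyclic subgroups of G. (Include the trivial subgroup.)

Each element a generates a cyclic subgroup ⟨a⟩; distinct elements may generate the same one (a cyclic group of order d has φ(d) generators).
Cyclic subgroups by order — order 1: 1; order 2: 19; order 3: 1; order 6: 1; order 9: 1; order 18: 1.
Total: 24.

24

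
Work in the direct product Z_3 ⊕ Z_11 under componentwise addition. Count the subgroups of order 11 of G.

|G| = 33 and 11 | 33, so subgroups of order 11 are possible by Lagrange.
The subgroups of order 11 are: {(0,0), (0,1), (0,2), (0,3), (0,4), (0,5), (0,6), (0,7), (0,8), (0,9), (0,10)}.
So G has 1 subgroup of order 11.

1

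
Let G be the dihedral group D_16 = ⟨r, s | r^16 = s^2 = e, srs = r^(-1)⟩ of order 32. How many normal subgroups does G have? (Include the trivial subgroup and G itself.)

8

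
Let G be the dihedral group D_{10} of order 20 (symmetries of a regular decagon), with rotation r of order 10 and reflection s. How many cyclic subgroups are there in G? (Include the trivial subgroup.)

A cyclic subgroup of order d is generated by each of its φ(d) elements of order d, so the cyclic subgroups of order d number (#elements of order d)/φ(d).
Cyclic subgroups by order — order 1: 1; order 2: 11; order 5: 1; order 10: 1.
Total: 14.

14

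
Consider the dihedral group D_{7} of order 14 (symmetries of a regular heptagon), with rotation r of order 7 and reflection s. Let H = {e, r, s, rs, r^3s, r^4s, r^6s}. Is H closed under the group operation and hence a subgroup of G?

No

r ∈ H but its inverse r^6 ∉ H, so H is not a subgroup.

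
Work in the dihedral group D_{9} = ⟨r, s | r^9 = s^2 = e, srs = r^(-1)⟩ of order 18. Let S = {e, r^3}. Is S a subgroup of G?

No

r^3 ∈ S but its inverse r^6 ∉ S, so S is not a subgroup.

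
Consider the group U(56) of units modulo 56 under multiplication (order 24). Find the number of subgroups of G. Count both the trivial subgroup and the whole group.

32

|G| = 24, so by Lagrange every subgroup order divides 24. Divisors: 1, 2, 3, 4, 6, 8, 12, 24.
Subgroups by order — order 1: 1; order 2: 7; order 3: 1; order 4: 7; order 6: 7; order 8: 1; order 12: 7; order 24: 1.
Total: 1 + 7 + 1 + 7 + 7 + 1 + 7 + 1 = 32.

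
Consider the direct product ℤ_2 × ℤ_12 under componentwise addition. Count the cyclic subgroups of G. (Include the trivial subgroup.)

Group the elements of G by the cyclic subgroup they generate; each cyclic subgroup of order d accounts for φ(d) elements.
Cyclic subgroups by order — order 1: 1; order 2: 3; order 3: 1; order 4: 2; order 6: 3; order 12: 2.
Total: 12.

12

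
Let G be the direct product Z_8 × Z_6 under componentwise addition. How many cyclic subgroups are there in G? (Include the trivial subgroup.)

16

Each element a generates a cyclic subgroup ⟨a⟩; distinct elements may generate the same one (a cyclic group of order d has φ(d) generators).
Cyclic subgroups by order — order 1: 1; order 2: 3; order 3: 1; order 4: 2; order 6: 3; order 8: 2; order 12: 2; order 24: 2.
Total: 16.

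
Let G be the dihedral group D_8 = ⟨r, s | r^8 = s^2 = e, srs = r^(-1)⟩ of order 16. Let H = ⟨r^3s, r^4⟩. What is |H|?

4

|⟨r^3s⟩| = 2 and |⟨r^4⟩| = 2, so |H| is a multiple of lcm(2, 2) = 2 and divides |G| = 16.
Closing under the operation: H = {e, r^4, r^3s, r^7s}, so |H| = 4.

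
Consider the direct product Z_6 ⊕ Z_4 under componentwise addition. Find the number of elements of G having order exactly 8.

An element (a,b) has order lcm(ord(a), ord(b)); count pairs with lcm equal to 8.
Enumerating gives 0 such elements.

0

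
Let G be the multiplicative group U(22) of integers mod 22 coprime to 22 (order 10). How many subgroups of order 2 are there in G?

1

|G| = 10 and 2 | 10, so subgroups of order 2 are possible by Lagrange.
The subgroups of order 2 are: {1, 21}.
So G has 1 subgroup of order 2.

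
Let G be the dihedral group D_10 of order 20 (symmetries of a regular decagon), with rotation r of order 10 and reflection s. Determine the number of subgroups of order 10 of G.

|G| = 20 and 10 | 20, so subgroups of order 10 are possible by Lagrange.
The subgroups of order 10 are: {e, r, r^2, r^3, r^4, r^5, r^6, r^7, r^8, r^9}; {e, r^2, r^4, r^6, r^8, s, r^2s, r^4s, r^6s, r^8s}; {e, r^2, r^4, r^6, r^8, rs, r^3s, r^5s, r^7s, r^9s}.
So G has 3 subgroups of order 10.

3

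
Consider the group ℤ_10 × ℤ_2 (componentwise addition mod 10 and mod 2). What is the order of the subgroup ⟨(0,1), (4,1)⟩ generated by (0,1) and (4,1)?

10

|⟨(0,1)⟩| = 2 and |⟨(4,1)⟩| = 10, so |H| is a multiple of lcm(2, 10) = 10 and divides |G| = 20.
Closing under the operation: H = {(0,0), (0,1), (2,0), (2,1), (4,0), (4,1), (6,0), (6,1), (8,0), (8,1)}, so |H| = 10.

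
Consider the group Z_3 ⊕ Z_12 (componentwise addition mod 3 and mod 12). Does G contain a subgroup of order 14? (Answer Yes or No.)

14 does not divide |G| = 36, so by Lagrange no subgroup of order 14 exists.

No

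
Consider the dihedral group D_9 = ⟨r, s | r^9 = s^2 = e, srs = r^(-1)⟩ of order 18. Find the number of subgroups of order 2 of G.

|G| = 18 and 2 | 18, so subgroups of order 2 are possible by Lagrange.
The subgroups of order 2 are: {e, r^2s}; {e, r^3s}; {e, r^4s}; {e, r^5s}; … (9 in all).
So G has 9 subgroups of order 2.

9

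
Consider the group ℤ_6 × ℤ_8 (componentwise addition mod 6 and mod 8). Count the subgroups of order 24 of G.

3

|G| = 48 and 24 | 48, so subgroups of order 24 are possible by Lagrange.
The subgroups of order 24 are: {(0,0), (0,1), (0,2), (0,3), (0,4), (0,5), (0,6), (0,7), (2,0), (2,1), (2,2), (2,3), (2,4), (2,5), (2,6), (2,7), (4,0), (4,1), (4,2), (4,3), (4,4), (4,5), (4,6), (4,7)}; {(0,0), (0,2), (0,4), (0,6), (1,0), (1,2), (1,4), (1,6), (2,0), (2,2), (2,4), (2,6), (3,0), (3,2), (3,4), (3,6), (4,0), (4,2), (4,4), (4,6), (5,0), (5,2), (5,4), (5,6)}; {(0,0), (0,2), (0,4), (0,6), (1,1), (1,3), (1,5), (1,7), (2,0), (2,2), (2,4), (2,6), (3,1), (3,3), (3,5), (3,7), (4,0), (4,2), (4,4), (4,6), (5,1), (5,3), (5,5), (5,7)}.
So G has 3 subgroups of order 24.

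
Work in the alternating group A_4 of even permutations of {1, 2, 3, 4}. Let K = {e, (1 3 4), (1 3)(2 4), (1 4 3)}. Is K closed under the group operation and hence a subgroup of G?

Closure fails: (1 4 3) ∘ (1 3)(2 4) = (2 3 4) ∉ K. So K is not a subgroup.

No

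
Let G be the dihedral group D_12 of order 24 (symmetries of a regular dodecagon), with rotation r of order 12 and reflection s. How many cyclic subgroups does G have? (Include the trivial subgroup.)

A cyclic subgroup of order d is generated by each of its φ(d) elements of order d, so the cyclic subgroups of order d number (#elements of order d)/φ(d).
Cyclic subgroups by order — order 1: 1; order 2: 13; order 3: 1; order 4: 1; order 6: 1; order 12: 1.
Total: 18.

18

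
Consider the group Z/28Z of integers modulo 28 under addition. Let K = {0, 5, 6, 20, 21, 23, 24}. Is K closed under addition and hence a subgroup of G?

No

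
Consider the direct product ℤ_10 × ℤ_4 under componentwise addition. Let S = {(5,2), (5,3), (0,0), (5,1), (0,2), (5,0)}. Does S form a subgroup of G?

No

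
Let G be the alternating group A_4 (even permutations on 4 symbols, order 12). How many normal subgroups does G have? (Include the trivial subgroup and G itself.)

3

G has 10 subgroups. Checking conjugation-invariance by order — order 1: 1/1 normal; order 2: 0/3 normal; order 3: 0/4 normal; order 4: 1/1 normal; order 12: 1/1 normal.
Total normal subgroups: 3.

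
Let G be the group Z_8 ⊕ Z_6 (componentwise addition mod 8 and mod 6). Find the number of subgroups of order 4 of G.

|G| = 48 and 4 | 48, so subgroups of order 4 are possible by Lagrange.
The subgroups of order 4 are: {(0,0), (0,3), (4,0), (4,3)}; {(0,0), (2,0), (4,0), (6,0)}; {(0,0), (2,3), (4,0), (6,3)}.
So G has 3 subgroups of order 4.

3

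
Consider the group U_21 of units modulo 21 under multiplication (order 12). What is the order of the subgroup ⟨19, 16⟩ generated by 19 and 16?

6

|⟨19⟩| = 6 and |⟨16⟩| = 3, so |H| is a multiple of lcm(6, 3) = 6 and divides |G| = 12.
Closing under the operation: H = {1, 4, 10, 13, 16, 19}, so |H| = 6.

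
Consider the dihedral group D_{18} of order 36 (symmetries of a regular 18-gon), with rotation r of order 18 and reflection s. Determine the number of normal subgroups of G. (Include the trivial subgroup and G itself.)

9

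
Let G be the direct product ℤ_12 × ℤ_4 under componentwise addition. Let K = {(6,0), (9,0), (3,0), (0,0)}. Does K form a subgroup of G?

Yes

|K| = 4 divides |G| = 48, consistent with Lagrange.
K contains the identity, every element's inverse is in K, and K is closed under +: it is a subgroup.
In fact K = ⟨(9,0)⟩.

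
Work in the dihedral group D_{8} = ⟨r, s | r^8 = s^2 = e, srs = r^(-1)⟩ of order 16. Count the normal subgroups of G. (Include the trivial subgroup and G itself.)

7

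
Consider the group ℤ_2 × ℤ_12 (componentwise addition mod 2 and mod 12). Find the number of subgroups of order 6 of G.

|G| = 24 and 6 | 24, so subgroups of order 6 are possible by Lagrange.
The subgroups of order 6 are: {(0,0), (0,2), (0,4), (0,6), (0,8), (0,10)}; {(0,0), (0,4), (0,8), (1,0), (1,4), (1,8)}; {(0,0), (0,4), (0,8), (1,2), (1,6), (1,10)}.
So G has 3 subgroups of order 6.

3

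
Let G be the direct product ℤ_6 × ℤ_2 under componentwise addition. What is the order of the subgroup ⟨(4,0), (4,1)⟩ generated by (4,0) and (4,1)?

|⟨(4,0)⟩| = 3 and |⟨(4,1)⟩| = 6, so |H| is a multiple of lcm(3, 6) = 6 and divides |G| = 12.
Closing under the operation: H = {(0,0), (0,1), (2,0), (2,1), (4,0), (4,1)}, so |H| = 6.

6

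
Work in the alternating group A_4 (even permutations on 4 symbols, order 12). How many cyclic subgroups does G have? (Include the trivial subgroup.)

8

A cyclic subgroup of order d is generated by each of its φ(d) elements of order d, so the cyclic subgroups of order d number (#elements of order d)/φ(d).
Cyclic subgroups by order — order 1: 1; order 2: 3; order 3: 4.
Total: 8.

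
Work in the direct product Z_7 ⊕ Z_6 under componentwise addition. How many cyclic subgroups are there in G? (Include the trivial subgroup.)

Each element a generates a cyclic subgroup ⟨a⟩; distinct elements may generate the same one (a cyclic group of order d has φ(d) generators).
Cyclic subgroups by order — order 1: 1; order 2: 1; order 3: 1; order 6: 1; order 7: 1; order 14: 1; order 21: 1; order 42: 1.
Total: 8.

8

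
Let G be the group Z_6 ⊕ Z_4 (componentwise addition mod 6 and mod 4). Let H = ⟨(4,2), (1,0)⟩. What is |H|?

|⟨(4,2)⟩| = 6 and |⟨(1,0)⟩| = 6, so |H| is a multiple of lcm(6, 6) = 6 and divides |G| = 24.
Closing under the operation: H = {(0,0), (0,2), (1,0), (1,2), (2,0), (2,2), (3,0), (3,2), (4,0), (4,2), (5,0), (5,2)}, so |H| = 12.

12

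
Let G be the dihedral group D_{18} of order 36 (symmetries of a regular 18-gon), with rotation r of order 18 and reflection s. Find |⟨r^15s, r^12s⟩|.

|⟨r^15s⟩| = 2 and |⟨r^12s⟩| = 2, so |H| is a multiple of lcm(2, 2) = 2 and divides |G| = 36.
Closing under the operation: H = {e, r^3, r^6, r^9, r^12, r^15, s, r^3s, r^6s, r^9s, r^12s, r^15s}, so |H| = 12.

12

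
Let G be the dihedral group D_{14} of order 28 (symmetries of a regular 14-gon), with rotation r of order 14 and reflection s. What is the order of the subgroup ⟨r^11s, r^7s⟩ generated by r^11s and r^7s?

14

|⟨r^11s⟩| = 2 and |⟨r^7s⟩| = 2, so |H| is a multiple of lcm(2, 2) = 2 and divides |G| = 28.
Closing under the operation: H = {e, r^2, r^4, r^6, r^8, r^10, r^12, rs, r^3s, r^5s, r^7s, r^9s, r^11s, r^13s}, so |H| = 14.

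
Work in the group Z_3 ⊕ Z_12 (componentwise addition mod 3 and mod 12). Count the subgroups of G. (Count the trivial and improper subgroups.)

18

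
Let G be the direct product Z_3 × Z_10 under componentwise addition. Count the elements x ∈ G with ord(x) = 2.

1

An element (a,b) has order lcm(ord(a), ord(b)); count pairs with lcm equal to 2.
Enumerating gives 1 such elements.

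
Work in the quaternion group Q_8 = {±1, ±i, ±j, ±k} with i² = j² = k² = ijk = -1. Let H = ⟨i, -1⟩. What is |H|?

4

|⟨i⟩| = 4 and |⟨-1⟩| = 2, so |H| is a multiple of lcm(4, 2) = 4 and divides |G| = 8.
Closing under the operation: H = {1, -1, i, -i}, so |H| = 4.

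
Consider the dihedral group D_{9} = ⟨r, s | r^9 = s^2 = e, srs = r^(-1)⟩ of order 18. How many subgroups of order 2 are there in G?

|G| = 18 and 2 | 18, so subgroups of order 2 are possible by Lagrange.
The subgroups of order 2 are: {e, r^2s}; {e, r^3s}; {e, r^4s}; {e, r^5s}; … (9 in all).
So G has 9 subgroups of order 2.

9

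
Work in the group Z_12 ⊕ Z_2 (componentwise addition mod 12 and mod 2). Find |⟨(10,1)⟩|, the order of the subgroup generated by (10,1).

6

The order of (10,1) in Z_12 × Z_2 is lcm(ord(10) in Z_12, ord(1) in Z_2).
ord(10) = 6 and ord(1) = 2, so |⟨(10,1)⟩| = lcm(6, 2) = 6.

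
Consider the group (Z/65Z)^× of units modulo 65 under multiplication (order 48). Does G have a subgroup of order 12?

Yes

12 | 48. A subgroup of order 12 is {1, 6, 11, 16, 21, 31, 36, 41, 46, 51, 56, 61}.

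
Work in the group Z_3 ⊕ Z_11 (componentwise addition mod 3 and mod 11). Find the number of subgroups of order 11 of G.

1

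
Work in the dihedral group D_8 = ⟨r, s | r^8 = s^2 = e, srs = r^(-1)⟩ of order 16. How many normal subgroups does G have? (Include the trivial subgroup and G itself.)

7

G has 19 subgroups. Checking conjugation-invariance by order — order 1: 1/1 normal; order 2: 1/9 normal; order 4: 1/5 normal; order 8: 3/3 normal; order 16: 1/1 normal.
Total normal subgroups: 7.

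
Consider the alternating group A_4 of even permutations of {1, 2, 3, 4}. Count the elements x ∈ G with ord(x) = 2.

The elements of order 2 are: (1 2)(3 4), (1 3)(2 4), (1 4)(2 3).
That's 3.

3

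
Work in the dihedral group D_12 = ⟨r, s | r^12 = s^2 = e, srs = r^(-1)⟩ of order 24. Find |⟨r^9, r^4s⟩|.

|⟨r^9⟩| = 4 and |⟨r^4s⟩| = 2, so |H| is a multiple of lcm(4, 2) = 4 and divides |G| = 24.
Closing under the operation: H = {e, r^3, r^6, r^9, rs, r^4s, r^7s, r^10s}, so |H| = 8.

8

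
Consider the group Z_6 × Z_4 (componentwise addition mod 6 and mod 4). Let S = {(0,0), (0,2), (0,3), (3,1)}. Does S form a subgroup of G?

No

(3,1) ∈ S but its inverse (3,3) ∉ S, so S is not a subgroup.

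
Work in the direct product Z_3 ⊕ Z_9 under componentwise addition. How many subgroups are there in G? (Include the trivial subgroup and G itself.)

|G| = 27, so by Lagrange every subgroup order divides 27. Divisors: 1, 3, 9, 27.
Subgroups by order — order 1: 1; order 3: 4; order 9: 4; order 27: 1.
Total: 1 + 4 + 4 + 1 = 10.

10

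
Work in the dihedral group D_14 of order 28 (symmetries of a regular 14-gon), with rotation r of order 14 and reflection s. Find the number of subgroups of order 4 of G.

7

|G| = 28 and 4 | 28, so subgroups of order 4 are possible by Lagrange.
The subgroups of order 4 are: {e, r^7, r^3s, r^10s}; {e, r^7, r^4s, r^11s}; {e, r^7, r^5s, r^12s}; {e, r^7, r^6s, r^13s}; … (7 in all).
So G has 7 subgroups of order 4.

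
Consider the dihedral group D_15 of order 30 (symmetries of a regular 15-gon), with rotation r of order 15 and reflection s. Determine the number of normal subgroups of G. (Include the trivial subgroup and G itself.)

5

G has 28 subgroups. Checking conjugation-invariance by order — order 1: 1/1 normal; order 2: 0/15 normal; order 3: 1/1 normal; order 5: 1/1 normal; order 6: 0/5 normal; order 10: 0/3 normal; order 15: 1/1 normal; order 30: 1/1 normal.
Total normal subgroups: 5.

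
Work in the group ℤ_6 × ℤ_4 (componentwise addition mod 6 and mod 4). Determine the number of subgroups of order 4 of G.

|G| = 24 and 4 | 24, so subgroups of order 4 are possible by Lagrange.
The subgroups of order 4 are: {(0,0), (0,1), (0,2), (0,3)}; {(0,0), (0,2), (3,0), (3,2)}; {(0,0), (0,2), (3,1), (3,3)}.
So G has 3 subgroups of order 4.

3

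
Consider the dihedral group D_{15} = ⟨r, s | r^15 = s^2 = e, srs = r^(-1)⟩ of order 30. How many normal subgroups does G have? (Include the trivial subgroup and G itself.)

G has 28 subgroups. Checking conjugation-invariance by order — order 1: 1/1 normal; order 2: 0/15 normal; order 3: 1/1 normal; order 5: 1/1 normal; order 6: 0/5 normal; order 10: 0/3 normal; order 15: 1/1 normal; order 30: 1/1 normal.
Total normal subgroups: 5.

5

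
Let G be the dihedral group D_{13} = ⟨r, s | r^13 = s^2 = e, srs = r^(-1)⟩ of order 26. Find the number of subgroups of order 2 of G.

13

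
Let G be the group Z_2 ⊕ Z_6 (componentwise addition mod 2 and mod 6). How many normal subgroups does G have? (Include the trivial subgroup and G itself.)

G is abelian, so every subgroup is normal.
G has 10 subgroups in total, hence 10 normal subgroups.

10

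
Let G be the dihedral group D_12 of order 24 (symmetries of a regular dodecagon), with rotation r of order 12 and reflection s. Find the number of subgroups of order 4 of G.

|G| = 24 and 4 | 24, so subgroups of order 4 are possible by Lagrange.
The subgroups of order 4 are: {e, r^6, r^4s, r^10s}; {e, r^6, r^5s, r^11s}; {e, r^6, r^2s, r^8s}; {e, r^3, r^6, r^9}; … (7 in all).
So G has 7 subgroups of order 4.

7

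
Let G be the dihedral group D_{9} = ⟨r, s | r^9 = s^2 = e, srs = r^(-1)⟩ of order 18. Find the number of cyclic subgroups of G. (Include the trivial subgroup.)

12

A cyclic subgroup of order d is generated by each of its φ(d) elements of order d, so the cyclic subgroups of order d number (#elements of order d)/φ(d).
Cyclic subgroups by order — order 1: 1; order 2: 9; order 3: 1; order 9: 1.
Total: 12.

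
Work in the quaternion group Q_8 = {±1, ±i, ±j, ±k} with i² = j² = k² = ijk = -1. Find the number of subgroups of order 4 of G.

3

|G| = 8 and 4 | 8, so subgroups of order 4 are possible by Lagrange.
The subgroups of order 4 are: {1, -1, i, -i}; {1, -1, j, -j}; {1, -1, k, -k}.
So G has 3 subgroups of order 4.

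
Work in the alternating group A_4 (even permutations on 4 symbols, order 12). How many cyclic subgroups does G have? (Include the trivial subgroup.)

8

Group the elements of G by the cyclic subgroup they generate; each cyclic subgroup of order d accounts for φ(d) elements.
Cyclic subgroups by order — order 1: 1; order 2: 3; order 3: 4.
Total: 8.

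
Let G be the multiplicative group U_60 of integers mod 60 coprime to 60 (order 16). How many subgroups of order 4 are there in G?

11

|G| = 16 and 4 | 16, so subgroups of order 4 are possible by Lagrange.
The subgroups of order 4 are: {1, 11, 19, 29}; {1, 11, 31, 41}; {1, 11, 49, 59}; {1, 13, 37, 49}; … (11 in all).
So G has 11 subgroups of order 4.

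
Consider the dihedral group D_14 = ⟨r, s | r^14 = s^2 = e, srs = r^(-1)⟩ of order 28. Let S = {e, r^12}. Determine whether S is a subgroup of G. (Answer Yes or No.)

No

r^12 ∈ S but its inverse r^2 ∉ S, so S is not a subgroup.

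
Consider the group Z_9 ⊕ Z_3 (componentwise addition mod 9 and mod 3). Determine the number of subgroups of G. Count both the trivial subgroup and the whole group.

|G| = 27, so by Lagrange every subgroup order divides 27. Divisors: 1, 3, 9, 27.
Subgroups by order — order 1: 1; order 3: 4; order 9: 4; order 27: 1.
Total: 1 + 4 + 4 + 1 = 10.

10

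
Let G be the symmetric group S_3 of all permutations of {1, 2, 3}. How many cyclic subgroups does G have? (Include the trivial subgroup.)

A cyclic subgroup of order d is generated by each of its φ(d) elements of order d, so the cyclic subgroups of order d number (#elements of order d)/φ(d).
Cyclic subgroups by order — order 1: 1; order 2: 3; order 3: 1.
Total: 5.

5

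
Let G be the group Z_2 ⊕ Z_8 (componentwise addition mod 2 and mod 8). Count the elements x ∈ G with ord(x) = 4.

4

An element (a,b) has order lcm(ord(a), ord(b)); count pairs with lcm equal to 4.
Enumerating gives 4 such elements.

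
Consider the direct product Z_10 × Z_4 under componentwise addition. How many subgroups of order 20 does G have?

|G| = 40 and 20 | 40, so subgroups of order 20 are possible by Lagrange.
The subgroups of order 20 are: {(0,0), (0,1), (0,2), (0,3), (2,0), (2,1), (2,2), (2,3), (4,0), (4,1), (4,2), (4,3), (6,0), (6,1), (6,2), (6,3), (8,0), (8,1), (8,2), (8,3)}; {(0,0), (0,2), (1,0), (1,2), (2,0), (2,2), (3,0), (3,2), (4,0), (4,2), (5,0), (5,2), (6,0), (6,2), (7,0), (7,2), (8,0), (8,2), (9,0), (9,2)}; {(0,0), (0,2), (1,1), (1,3), (2,0), (2,2), (3,1), (3,3), (4,0), (4,2), (5,1), (5,3), (6,0), (6,2), (7,1), (7,3), (8,0), (8,2), (9,1), (9,3)}.
So G has 3 subgroups of order 20.

3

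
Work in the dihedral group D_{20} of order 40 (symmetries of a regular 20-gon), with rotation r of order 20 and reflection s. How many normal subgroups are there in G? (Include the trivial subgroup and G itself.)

9

G has 48 subgroups. Checking conjugation-invariance by order — order 1: 1/1 normal; order 2: 1/21 normal; order 4: 1/11 normal; order 5: 1/1 normal; order 8: 0/5 normal; order 10: 1/5 normal; order 20: 3/3 normal; order 40: 1/1 normal.
Total normal subgroups: 9.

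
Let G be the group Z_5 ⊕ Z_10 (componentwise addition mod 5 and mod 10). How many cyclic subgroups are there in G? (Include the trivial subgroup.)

14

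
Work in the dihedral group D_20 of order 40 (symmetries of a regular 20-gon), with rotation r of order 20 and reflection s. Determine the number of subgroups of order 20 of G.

3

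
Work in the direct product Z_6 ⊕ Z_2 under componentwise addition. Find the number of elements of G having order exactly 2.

3

An element (a,b) has order lcm(ord(a), ord(b)); count pairs with lcm equal to 2.
Enumerating gives 3 such elements.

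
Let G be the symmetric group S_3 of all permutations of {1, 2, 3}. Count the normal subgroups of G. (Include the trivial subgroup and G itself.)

3

G has 6 subgroups. Checking conjugation-invariance by order — order 1: 1/1 normal; order 2: 0/3 normal; order 3: 1/1 normal; order 6: 1/1 normal.
Total normal subgroups: 3.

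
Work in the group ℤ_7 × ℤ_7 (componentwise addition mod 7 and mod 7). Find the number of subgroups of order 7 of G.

8

|G| = 49 and 7 | 49, so subgroups of order 7 are possible by Lagrange.
The subgroups of order 7 are: {(0,0), (0,1), (0,2), (0,3), (0,4), (0,5), (0,6)}; {(0,0), (1,0), (2,0), (3,0), (4,0), (5,0), (6,0)}; {(0,0), (1,1), (2,2), (3,3), (4,4), (5,5), (6,6)}; {(0,0), (1,2), (2,4), (3,6), (4,1), (5,3), (6,5)}; … (8 in all).
So G has 8 subgroups of order 7.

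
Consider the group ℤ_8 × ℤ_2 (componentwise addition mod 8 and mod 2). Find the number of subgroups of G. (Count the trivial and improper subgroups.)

|G| = 16, so by Lagrange every subgroup order divides 16. Divisors: 1, 2, 4, 8, 16.
Subgroups by order — order 1: 1; order 2: 3; order 4: 3; order 8: 3; order 16: 1.
Total: 1 + 3 + 3 + 3 + 1 = 11.

11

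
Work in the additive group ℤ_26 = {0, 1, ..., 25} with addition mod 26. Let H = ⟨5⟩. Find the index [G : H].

|⟨5⟩| = 26 and |G| = 26.
By Lagrange, [G : H] = |G|/|H| = 26/26 = 1.

1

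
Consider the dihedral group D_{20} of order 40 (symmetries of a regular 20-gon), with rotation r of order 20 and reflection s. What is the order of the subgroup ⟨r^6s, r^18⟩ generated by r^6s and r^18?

20

|⟨r^6s⟩| = 2 and |⟨r^18⟩| = 10, so |H| is a multiple of lcm(2, 10) = 10 and divides |G| = 40.
Closing under the operation: H = {e, r^2, r^4, r^6, r^8, r^10, r^12, r^14, r^16, r^18, s, r^2s, r^4s, r^6s, r^8s, r^10s, r^12s, r^14s, r^16s, r^18s}, so |H| = 20.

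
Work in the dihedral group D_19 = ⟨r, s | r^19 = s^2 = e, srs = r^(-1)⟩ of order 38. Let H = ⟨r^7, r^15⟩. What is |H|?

19

|⟨r^7⟩| = 19 and |⟨r^15⟩| = 19, so |H| is a multiple of lcm(19, 19) = 19 and divides |G| = 38.
Closing under the operation: H = {e, r, r^2, r^3, r^4, r^5, r^6, r^7, r^8, r^9, r^10, r^11, r^12, r^13, r^14, r^15, r^16, r^17, r^18}, so |H| = 19.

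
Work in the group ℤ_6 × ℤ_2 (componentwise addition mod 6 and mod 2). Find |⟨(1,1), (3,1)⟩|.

|⟨(1,1)⟩| = 6 and |⟨(3,1)⟩| = 2, so |H| is a multiple of lcm(6, 2) = 6 and divides |G| = 12.
Closing under the operation: H = {(0,0), (1,1), (2,0), (3,1), (4,0), (5,1)}, so |H| = 6.

6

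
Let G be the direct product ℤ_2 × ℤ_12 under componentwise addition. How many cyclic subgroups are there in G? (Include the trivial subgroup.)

12

A cyclic subgroup of order d is generated by each of its φ(d) elements of order d, so the cyclic subgroups of order d number (#elements of order d)/φ(d).
Cyclic subgroups by order — order 1: 1; order 2: 3; order 3: 1; order 4: 2; order 6: 3; order 12: 2.
Total: 12.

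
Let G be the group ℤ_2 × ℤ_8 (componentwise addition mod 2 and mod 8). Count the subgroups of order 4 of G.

3

|G| = 16 and 4 | 16, so subgroups of order 4 are possible by Lagrange.
The subgroups of order 4 are: {(0,0), (0,2), (0,4), (0,6)}; {(0,0), (0,4), (1,0), (1,4)}; {(0,0), (0,4), (1,2), (1,6)}.
So G has 3 subgroups of order 4.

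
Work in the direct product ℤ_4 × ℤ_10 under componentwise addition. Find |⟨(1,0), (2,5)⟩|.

|⟨(1,0)⟩| = 4 and |⟨(2,5)⟩| = 2, so |H| is a multiple of lcm(4, 2) = 4 and divides |G| = 40.
Closing under the operation: H = {(0,0), (0,5), (1,0), (1,5), (2,0), (2,5), (3,0), (3,5)}, so |H| = 8.

8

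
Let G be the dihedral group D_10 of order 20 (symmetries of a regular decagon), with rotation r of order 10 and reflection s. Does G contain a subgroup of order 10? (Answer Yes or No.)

10 | 20. A subgroup of order 10 is {e, r, r^2, r^3, r^4, r^5, r^6, r^7, r^8, r^9}.

Yes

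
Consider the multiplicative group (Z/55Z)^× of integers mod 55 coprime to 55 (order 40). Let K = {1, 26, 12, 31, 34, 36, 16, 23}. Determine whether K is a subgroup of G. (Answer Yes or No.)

Closure fails: 34 · 36 = 14 ∉ K. So K is not a subgroup.

No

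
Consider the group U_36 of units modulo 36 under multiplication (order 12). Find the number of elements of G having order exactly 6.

The elements of order 6 are: 5, 7, 11, 23, 29, 31.
That's 6.

6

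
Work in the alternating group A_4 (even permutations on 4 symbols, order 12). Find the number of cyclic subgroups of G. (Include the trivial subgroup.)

Group the elements of G by the cyclic subgroup they generate; each cyclic subgroup of order d accounts for φ(d) elements.
Cyclic subgroups by order — order 1: 1; order 2: 3; order 3: 4.
Total: 8.

8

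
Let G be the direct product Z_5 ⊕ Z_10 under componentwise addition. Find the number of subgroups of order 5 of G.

|G| = 50 and 5 | 50, so subgroups of order 5 are possible by Lagrange.
The subgroups of order 5 are: {(0,0), (0,2), (0,4), (0,6), (0,8)}; {(0,0), (1,0), (2,0), (3,0), (4,0)}; {(0,0), (1,2), (2,4), (3,6), (4,8)}; {(0,0), (1,4), (2,8), (3,2), (4,6)}; … (6 in all).
So G has 6 subgroups of order 5.

6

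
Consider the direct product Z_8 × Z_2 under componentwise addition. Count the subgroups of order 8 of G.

3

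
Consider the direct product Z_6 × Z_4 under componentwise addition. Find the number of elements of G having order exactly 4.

4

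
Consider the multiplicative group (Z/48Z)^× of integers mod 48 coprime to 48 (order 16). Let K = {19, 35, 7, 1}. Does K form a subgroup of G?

35 ∈ K but its inverse 11 ∉ K, so K is not a subgroup.

No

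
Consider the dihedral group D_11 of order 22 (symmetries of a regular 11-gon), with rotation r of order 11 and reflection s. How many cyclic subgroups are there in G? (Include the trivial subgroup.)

13

Each element a generates a cyclic subgroup ⟨a⟩; distinct elements may generate the same one (a cyclic group of order d has φ(d) generators).
Cyclic subgroups by order — order 1: 1; order 2: 11; order 11: 1.
Total: 13.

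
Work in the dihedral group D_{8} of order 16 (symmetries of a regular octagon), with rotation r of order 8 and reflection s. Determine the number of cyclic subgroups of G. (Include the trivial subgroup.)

A cyclic subgroup of order d is generated by each of its φ(d) elements of order d, so the cyclic subgroups of order d number (#elements of order d)/φ(d).
Cyclic subgroups by order — order 1: 1; order 2: 9; order 4: 1; order 8: 1.
Total: 12.

12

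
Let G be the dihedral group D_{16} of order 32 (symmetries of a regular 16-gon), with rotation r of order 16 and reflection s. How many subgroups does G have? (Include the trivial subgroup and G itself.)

|G| = 32, so by Lagrange every subgroup order divides 32. Divisors: 1, 2, 4, 8, 16, 32.
Subgroups by order — order 1: 1; order 2: 17; order 4: 9; order 8: 5; order 16: 3; order 32: 1.
Total: 1 + 17 + 9 + 5 + 3 + 1 = 36.

36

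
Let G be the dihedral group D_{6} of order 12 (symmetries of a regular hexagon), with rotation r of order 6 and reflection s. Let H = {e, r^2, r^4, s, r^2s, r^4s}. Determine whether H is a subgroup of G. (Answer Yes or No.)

|H| = 6 divides |G| = 12, consistent with Lagrange.
H contains the identity, every element's inverse is in H, and H is closed under ·: it is a subgroup.

Yes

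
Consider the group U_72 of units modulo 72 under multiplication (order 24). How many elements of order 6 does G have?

14

Enumerating element orders in G gives 14 elements of order 6.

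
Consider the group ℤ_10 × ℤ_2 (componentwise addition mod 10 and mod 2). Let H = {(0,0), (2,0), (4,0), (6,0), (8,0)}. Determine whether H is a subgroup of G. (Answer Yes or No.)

|H| = 5 divides |G| = 20, consistent with Lagrange.
H contains the identity, every element's inverse is in H, and H is closed under +: it is a subgroup.
In fact H = ⟨(4,0)⟩.

Yes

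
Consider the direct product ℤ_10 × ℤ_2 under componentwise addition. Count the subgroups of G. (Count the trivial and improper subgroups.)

10

|G| = 20, so by Lagrange every subgroup order divides 20. Divisors: 1, 2, 4, 5, 10, 20.
Subgroups by order — order 1: 1; order 2: 3; order 4: 1; order 5: 1; order 10: 3; order 20: 1.
Total: 1 + 3 + 1 + 1 + 3 + 1 = 10.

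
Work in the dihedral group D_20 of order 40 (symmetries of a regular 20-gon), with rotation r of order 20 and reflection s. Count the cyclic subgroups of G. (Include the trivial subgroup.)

Group the elements of G by the cyclic subgroup they generate; each cyclic subgroup of order d accounts for φ(d) elements.
Cyclic subgroups by order — order 1: 1; order 2: 21; order 4: 1; order 5: 1; order 10: 1; order 20: 1.
Total: 26.

26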